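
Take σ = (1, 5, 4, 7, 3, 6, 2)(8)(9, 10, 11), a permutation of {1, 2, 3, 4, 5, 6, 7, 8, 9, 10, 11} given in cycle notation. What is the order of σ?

21

The disjoint cycles have lengths 7, 3, 1.
The order of σ is the least common multiple of its cycle lengths: lcm(7, 3) = 21.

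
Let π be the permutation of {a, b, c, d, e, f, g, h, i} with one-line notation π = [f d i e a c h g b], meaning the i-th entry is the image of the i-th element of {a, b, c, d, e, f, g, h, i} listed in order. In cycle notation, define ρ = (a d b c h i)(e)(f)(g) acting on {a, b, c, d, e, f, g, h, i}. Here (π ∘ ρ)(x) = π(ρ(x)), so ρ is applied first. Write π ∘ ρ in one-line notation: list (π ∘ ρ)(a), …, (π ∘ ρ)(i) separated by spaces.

(π ∘ ρ)(x) = π(ρ(x)). Computing each image: π(ρ(a)) = π(d) = e, π(ρ(b)) = π(c) = i, π(ρ(c)) = π(h) = g, π(ρ(d)) = π(b) = d, π(ρ(e)) = π(e) = a, π(ρ(f)) = π(f) = c, π(ρ(g)) = π(g) = h, π(ρ(h)) = π(i) = b, π(ρ(i)) = π(a) = f.
Hence π ∘ ρ = [e i g d a c h b f].

e i g d a c h b f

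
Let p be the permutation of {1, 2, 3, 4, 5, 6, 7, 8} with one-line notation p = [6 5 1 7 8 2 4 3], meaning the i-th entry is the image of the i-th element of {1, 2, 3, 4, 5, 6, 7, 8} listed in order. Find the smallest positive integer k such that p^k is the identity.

Decomposing into disjoint cycles gives cycle lengths 6, 2.
The order is lcm(6, 2) = 6.

6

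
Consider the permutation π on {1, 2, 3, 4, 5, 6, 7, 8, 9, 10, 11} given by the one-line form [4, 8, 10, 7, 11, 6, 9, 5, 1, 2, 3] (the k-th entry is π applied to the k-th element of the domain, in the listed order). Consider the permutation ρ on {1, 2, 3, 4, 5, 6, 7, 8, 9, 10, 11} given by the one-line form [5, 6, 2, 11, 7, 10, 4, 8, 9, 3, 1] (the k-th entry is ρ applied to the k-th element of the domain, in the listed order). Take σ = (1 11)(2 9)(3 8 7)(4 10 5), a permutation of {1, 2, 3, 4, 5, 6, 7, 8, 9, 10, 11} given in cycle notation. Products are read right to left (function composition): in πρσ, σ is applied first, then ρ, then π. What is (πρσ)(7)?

8

Apply the permutations in order: σ(7) = 3, then ρ(3) = 2, then π(2) = 8. So (πρσ)(7) = 8.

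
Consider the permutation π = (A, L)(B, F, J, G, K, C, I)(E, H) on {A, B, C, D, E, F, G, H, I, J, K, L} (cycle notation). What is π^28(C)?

C lies in the 7-cycle (B, F, J, G, K, C, I).
On a 7-cycle, π^7 is the identity, so π^28 = π^0 there (28 ≡ 0 mod 7).
So π^28(C) = C.

C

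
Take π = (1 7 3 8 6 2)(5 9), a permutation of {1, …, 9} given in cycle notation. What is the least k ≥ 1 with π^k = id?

The disjoint cycles have lengths 6, 2, 1.
The order is lcm(6, 2) = 6.

6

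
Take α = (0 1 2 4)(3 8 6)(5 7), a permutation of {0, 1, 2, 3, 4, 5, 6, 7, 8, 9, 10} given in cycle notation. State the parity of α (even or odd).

The cycle lengths are 4, 3, 2, 1, 1.
A cycle of length ℓ contributes ℓ−1 transpositions, so α is a product of 3 + 2 + 1 = 6 transpositions — even.

even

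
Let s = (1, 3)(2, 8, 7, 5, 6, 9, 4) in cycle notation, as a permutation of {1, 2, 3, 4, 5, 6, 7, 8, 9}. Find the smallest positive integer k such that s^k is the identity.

The disjoint cycles have lengths 7, 2.
The order of s is the least common multiple of its cycle lengths: lcm(7, 2) = 14.

14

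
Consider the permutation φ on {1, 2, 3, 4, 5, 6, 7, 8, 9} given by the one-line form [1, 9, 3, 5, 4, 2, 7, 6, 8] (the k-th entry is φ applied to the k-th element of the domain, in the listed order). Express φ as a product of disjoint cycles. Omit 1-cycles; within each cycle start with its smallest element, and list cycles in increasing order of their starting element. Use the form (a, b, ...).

(2, 9, 8, 6)(4, 5)

Start at 2 and follow images: 2 → 9 → 8 → 6 → 2, giving the cycle (2, 9, 8, 6).
Continuing from each remaining unvisited element yields (2, 9, 8, 6)(4, 5).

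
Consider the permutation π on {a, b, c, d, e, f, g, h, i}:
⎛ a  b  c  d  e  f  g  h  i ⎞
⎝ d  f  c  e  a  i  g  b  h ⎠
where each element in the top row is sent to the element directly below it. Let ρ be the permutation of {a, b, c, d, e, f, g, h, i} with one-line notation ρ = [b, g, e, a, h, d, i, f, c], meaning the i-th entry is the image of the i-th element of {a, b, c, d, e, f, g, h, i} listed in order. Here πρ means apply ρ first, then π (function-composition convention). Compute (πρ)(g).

h

First apply ρ: ρ(g) = i, then π(i) = h. Thus (πρ)(g) = h.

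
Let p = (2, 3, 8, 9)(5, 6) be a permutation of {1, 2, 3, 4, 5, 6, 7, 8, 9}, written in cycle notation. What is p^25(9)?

9 lies in the 4-cycle (2, 3, 8, 9).
Since the cycle has length 4, p^25 acts on it the same as p^1 (25 mod 4 = 1).
Advancing 1 step from 9: 9 → 2.

2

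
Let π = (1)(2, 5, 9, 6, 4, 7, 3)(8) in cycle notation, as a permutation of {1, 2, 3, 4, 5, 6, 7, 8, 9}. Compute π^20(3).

3 lies in the 7-cycle (2, 5, 9, 6, 4, 7, 3).
On a 7-cycle, π^7 is the identity, so π^20 = π^6 there (20 ≡ 6 mod 7).
Stepping 6 places around the cycle: 3 → 2 → 5 → 9 → 6 → 4 → 7.

7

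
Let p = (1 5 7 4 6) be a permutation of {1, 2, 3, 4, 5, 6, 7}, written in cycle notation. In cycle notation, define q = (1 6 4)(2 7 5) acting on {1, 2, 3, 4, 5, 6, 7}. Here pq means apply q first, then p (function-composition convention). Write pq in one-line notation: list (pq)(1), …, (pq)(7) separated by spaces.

(pq)(x) = p(q(x)). Computing each image: p(q(1)) = p(6) = 1, p(q(2)) = p(7) = 4, p(q(3)) = p(3) = 3, p(q(4)) = p(1) = 5, p(q(5)) = p(2) = 2, p(q(6)) = p(4) = 6, p(q(7)) = p(5) = 7.
Hence pq = [1 4 3 5 2 6 7].

1 4 3 5 2 6 7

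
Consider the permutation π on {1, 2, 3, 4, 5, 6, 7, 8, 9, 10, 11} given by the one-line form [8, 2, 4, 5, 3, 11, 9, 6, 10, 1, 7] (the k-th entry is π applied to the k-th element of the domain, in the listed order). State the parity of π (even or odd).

even

In disjoint-cycle form the cycle lengths are 7, 3, 1.
A cycle is odd iff its length is even; π has 0 even-length cycles, so sgn(π) = (−1)^0 and π is even.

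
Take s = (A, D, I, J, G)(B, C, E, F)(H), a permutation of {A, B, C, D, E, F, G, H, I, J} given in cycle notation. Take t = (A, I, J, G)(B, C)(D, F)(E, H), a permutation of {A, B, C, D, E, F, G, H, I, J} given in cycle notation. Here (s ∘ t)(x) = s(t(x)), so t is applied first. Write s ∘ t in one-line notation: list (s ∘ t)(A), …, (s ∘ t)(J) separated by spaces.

J E C B H I D F G A

(s ∘ t)(x) = s(t(x)). Computing each image: s(t(A)) = s(I) = J, s(t(B)) = s(C) = E, s(t(C)) = s(B) = C, s(t(D)) = s(F) = B, s(t(E)) = s(H) = H, s(t(F)) = s(D) = I, s(t(G)) = s(A) = D, s(t(H)) = s(E) = F, s(t(I)) = s(J) = G, s(t(J)) = s(G) = A.
Hence s ∘ t = [J E C B H I D F G A].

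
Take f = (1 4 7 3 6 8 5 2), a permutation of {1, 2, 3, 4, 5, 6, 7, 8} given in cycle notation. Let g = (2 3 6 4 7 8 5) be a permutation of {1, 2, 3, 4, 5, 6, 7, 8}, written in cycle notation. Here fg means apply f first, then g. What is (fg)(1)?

7

(fg)(1) = g(f(1)). f(1) = 4, then g(4) = 7. So (fg)(1) = 7.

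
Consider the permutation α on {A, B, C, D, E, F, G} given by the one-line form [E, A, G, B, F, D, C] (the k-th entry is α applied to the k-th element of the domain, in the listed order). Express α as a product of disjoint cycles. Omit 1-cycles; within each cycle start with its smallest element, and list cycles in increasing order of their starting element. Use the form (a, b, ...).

(A, E, F, D, B)(C, G)

From A: A → E → F → D → B → A, closing the cycle (A, E, F, D, B).
Repeating from the next unused element and collecting all non-trivial cycles gives (A, E, F, D, B)(C, G).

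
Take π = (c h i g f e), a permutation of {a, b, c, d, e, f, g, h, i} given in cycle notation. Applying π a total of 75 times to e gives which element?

i

e lies in the 6-cycle (c h i g f e).
Powers repeat with period 6 on this cycle, and 75 mod 6 = 3, so π^75(e) = π^3(e).
Stepping 3 places around the cycle: e → c → h → i.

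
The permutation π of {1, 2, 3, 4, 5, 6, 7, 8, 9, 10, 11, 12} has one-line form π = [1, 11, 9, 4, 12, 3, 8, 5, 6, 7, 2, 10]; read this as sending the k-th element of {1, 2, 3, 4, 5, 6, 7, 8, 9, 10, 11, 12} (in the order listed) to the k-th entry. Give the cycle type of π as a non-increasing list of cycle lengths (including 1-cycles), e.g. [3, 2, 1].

The disjoint cycles are (1)(2 11)(3 9 6)(4)(5 12 10 7 8), with lengths 5, 3, 2, 1, 1 in non-increasing order.

[5, 3, 2, 1, 1]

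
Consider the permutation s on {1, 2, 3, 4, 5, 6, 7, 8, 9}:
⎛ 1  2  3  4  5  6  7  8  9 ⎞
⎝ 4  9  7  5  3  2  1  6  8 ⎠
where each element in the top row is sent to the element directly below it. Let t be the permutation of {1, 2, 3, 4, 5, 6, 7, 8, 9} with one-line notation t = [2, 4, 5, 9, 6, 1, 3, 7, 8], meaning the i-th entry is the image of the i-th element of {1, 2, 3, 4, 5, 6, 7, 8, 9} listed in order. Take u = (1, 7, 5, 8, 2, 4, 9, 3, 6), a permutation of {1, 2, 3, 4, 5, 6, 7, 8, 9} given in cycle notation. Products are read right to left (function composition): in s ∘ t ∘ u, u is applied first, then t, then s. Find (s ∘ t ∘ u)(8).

5

Apply the permutations in order: u(8) = 2, then t(2) = 4, then s(4) = 5. So (s ∘ t ∘ u)(8) = 5.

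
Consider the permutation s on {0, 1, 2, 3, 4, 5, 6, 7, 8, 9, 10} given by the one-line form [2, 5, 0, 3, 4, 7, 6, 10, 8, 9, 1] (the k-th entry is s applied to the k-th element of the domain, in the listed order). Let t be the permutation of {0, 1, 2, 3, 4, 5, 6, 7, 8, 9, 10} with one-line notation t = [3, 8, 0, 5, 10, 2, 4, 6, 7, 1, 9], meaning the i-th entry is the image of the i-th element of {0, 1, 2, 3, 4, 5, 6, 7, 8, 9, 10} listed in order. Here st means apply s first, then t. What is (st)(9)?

First apply s: s(9) = 9, then t(9) = 1. Thus (st)(9) = 1.

1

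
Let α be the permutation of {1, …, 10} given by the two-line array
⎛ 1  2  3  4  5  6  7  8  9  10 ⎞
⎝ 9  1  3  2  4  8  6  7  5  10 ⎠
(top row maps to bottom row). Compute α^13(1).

4

Tracing 1 → 9 → … returns to 1 after 5 steps, so 1 lies in a 5-cycle (1, 9, 5, 4, 2).
Since the cycle has length 5, α^13 acts on it the same as α^3 (13 mod 5 = 3).
Stepping 3 places around the cycle: 1 → 9 → 5 → 4.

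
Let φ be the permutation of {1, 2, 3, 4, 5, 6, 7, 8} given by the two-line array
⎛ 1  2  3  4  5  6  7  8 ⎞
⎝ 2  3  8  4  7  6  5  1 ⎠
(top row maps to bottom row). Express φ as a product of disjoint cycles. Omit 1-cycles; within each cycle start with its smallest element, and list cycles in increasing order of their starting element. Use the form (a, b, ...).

(1, 2, 3, 8)(5, 7)

From 1: 1 → 2 → 3 → 8 → 1, closing the cycle (1, 2, 3, 8).
Repeating from the next unused element and collecting all non-trivial cycles gives (1, 2, 3, 8)(5, 7).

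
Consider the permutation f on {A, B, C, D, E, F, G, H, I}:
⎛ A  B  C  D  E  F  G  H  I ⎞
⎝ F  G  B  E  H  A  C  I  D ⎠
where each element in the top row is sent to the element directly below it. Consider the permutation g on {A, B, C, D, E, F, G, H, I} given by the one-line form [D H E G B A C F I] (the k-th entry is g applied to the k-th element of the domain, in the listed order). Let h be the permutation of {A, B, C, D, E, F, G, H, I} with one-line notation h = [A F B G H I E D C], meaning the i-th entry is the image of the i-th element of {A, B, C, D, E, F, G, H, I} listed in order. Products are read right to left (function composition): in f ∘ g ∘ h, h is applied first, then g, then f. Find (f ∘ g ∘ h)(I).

(f ∘ g ∘ h)(I) = f(g(h(I))). h(I) = C, then g(C) = E, then f(E) = H, so the result is H.

H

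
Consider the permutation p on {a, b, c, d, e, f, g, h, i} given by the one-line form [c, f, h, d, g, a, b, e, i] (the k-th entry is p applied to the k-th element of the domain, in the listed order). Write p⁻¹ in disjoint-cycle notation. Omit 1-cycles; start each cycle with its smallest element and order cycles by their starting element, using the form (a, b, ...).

(a, f, b, g, e, h, c)

First write p in disjoint cycles: (a, c, h, e, g, b, f).
The inverse reverses every cycle; in canonical form, p⁻¹ = (a, f, b, g, e, h, c).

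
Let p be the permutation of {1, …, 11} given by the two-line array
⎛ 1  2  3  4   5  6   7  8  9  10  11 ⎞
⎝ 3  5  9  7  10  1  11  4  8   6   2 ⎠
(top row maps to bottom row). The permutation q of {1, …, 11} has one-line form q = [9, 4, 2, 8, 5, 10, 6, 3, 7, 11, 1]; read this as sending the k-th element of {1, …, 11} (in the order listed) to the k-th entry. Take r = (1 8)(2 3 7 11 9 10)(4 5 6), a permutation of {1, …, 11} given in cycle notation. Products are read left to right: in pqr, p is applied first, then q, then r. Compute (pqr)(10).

2

Chase 10: p(10) = 6; q(6) = 10; r(10) = 2. Hence (pqr)(10) = 2.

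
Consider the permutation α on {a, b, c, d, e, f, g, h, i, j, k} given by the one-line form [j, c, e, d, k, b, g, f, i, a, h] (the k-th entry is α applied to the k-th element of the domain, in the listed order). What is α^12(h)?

h

Tracing h → f → … returns to h after 6 steps, so h lies in a 6-cycle (b c e k h f).
Since the cycle has length 6, α^12 acts on it the same as α^0 (12 mod 6 = 0).
So α^12(h) = h.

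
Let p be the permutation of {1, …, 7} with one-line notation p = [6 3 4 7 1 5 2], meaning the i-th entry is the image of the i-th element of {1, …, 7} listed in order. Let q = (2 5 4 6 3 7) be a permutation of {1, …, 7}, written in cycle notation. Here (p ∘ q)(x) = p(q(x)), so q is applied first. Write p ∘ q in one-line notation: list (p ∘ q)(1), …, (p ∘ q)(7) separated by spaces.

6 1 2 5 7 4 3

(p ∘ q)(x) = p(q(x)). Computing each image: p(q(1)) = p(1) = 6, p(q(2)) = p(5) = 1, p(q(3)) = p(7) = 2, p(q(4)) = p(6) = 5, p(q(5)) = p(4) = 7, p(q(6)) = p(3) = 4, p(q(7)) = p(2) = 3.
Hence p ∘ q = [6 1 2 5 7 4 3].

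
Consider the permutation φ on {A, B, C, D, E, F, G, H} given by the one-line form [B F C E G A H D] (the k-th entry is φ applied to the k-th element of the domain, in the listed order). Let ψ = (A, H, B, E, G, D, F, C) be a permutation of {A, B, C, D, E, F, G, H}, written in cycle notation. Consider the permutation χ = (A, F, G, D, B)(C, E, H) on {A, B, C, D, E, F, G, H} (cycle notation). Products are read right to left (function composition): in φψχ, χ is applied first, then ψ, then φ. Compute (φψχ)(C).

H

(φψχ)(C) = φ(ψ(χ(C))). χ(C) = E, then ψ(E) = G, then φ(G) = H, so the result is H.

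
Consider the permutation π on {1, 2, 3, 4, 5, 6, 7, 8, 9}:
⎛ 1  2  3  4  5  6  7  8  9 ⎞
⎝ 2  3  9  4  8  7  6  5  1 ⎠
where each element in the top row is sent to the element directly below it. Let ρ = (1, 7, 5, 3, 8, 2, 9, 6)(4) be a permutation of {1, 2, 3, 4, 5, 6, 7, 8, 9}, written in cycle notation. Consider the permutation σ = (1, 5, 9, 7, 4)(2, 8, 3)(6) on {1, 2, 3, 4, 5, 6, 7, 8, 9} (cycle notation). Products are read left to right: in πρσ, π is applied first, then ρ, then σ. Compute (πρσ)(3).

Apply the permutations in order: π(3) = 9, then ρ(9) = 6, then σ(6) = 6. So (πρσ)(3) = 6.

6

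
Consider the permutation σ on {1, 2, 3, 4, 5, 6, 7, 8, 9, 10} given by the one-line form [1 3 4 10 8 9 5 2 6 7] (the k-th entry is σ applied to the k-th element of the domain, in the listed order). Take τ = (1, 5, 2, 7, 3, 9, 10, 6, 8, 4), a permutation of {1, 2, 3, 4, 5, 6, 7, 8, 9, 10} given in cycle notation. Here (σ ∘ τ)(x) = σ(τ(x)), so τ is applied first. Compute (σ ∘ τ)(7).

First apply τ: τ(7) = 3, then σ(3) = 4. Thus (σ ∘ τ)(7) = 4.

4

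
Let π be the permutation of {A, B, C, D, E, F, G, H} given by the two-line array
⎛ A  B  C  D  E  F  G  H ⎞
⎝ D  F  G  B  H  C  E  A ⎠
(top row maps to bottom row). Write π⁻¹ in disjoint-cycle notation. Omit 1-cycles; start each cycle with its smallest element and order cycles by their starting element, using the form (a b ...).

First write π in disjoint cycles: (A D B F C G E H).
The inverse reverses every cycle; in canonical form, π⁻¹ = (A H E G C F B D).

(A H E G C F B D)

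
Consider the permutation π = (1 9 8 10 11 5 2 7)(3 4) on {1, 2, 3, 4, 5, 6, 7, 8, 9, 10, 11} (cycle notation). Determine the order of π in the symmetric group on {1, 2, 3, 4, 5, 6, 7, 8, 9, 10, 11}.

The disjoint cycles have lengths 8, 2, 1.
The order of π is the least common multiple of its cycle lengths: lcm(8, 2) = 8.

8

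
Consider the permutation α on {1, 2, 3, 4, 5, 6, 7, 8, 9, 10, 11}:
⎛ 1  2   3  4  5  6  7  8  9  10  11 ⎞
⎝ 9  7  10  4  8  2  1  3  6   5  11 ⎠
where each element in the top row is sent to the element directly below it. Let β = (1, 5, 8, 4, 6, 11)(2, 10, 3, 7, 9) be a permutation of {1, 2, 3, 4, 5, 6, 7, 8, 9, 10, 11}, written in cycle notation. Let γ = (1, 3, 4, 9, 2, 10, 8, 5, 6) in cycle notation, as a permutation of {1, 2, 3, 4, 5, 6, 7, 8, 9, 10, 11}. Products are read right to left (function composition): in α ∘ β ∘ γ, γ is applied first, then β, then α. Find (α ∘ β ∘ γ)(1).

Apply the permutations in order: γ(1) = 3, then β(3) = 7, then α(7) = 1. So (α ∘ β ∘ γ)(1) = 1.

1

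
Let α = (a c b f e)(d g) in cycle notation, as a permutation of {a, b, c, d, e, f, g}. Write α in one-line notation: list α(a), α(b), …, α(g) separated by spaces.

c f b g a e d

Each element maps to the next entry in its cycle (wrapping to the front): a→c, b→f, c→b, d→g, e→a, f→e, g→d.
So the one-line form is c f b g a e d.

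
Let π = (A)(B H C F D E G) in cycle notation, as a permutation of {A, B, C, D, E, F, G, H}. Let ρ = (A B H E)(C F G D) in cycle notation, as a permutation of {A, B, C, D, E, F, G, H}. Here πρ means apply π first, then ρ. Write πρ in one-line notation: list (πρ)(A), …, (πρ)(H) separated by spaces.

(πρ)(x) = ρ(π(x)). Computing each image: ρ(π(A)) = ρ(A) = B, ρ(π(B)) = ρ(H) = E, ρ(π(C)) = ρ(F) = G, ρ(π(D)) = ρ(E) = A, ρ(π(E)) = ρ(G) = D, ρ(π(F)) = ρ(D) = C, ρ(π(G)) = ρ(B) = H, ρ(π(H)) = ρ(C) = F.
Hence πρ = [B E G A D C H F].

B E G A D C H F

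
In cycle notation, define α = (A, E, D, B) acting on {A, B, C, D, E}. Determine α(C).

C

C does not appear in any cycle of α, so it is a fixed point: α(C) = C.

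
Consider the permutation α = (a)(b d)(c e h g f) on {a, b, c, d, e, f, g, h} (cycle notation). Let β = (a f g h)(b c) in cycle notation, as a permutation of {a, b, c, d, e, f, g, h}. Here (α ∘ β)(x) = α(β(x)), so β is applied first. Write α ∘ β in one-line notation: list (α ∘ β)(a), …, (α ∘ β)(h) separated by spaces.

(α ∘ β)(x) = α(β(x)). Computing each image: α(β(a)) = α(f) = c, α(β(b)) = α(c) = e, α(β(c)) = α(b) = d, α(β(d)) = α(d) = b, α(β(e)) = α(e) = h, α(β(f)) = α(g) = f, α(β(g)) = α(h) = g, α(β(h)) = α(a) = a.
Hence α ∘ β = [c e d b h f g a].

c e d b h f g a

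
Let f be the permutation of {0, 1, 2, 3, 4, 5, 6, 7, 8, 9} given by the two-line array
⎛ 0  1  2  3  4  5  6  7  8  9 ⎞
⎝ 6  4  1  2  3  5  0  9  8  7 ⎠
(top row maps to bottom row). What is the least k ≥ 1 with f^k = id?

Decomposing into disjoint cycles gives cycle lengths 4, 2, 2, 1, 1.
The order is lcm(4, 2, 2) = 4.

4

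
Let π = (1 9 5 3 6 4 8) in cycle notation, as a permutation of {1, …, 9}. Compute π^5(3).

3 lies in the 7-cycle (1 9 5 3 6 4 8).
Stepping 5 places around the cycle: 3 → 6 → 4 → 8 → 1 → 9.

9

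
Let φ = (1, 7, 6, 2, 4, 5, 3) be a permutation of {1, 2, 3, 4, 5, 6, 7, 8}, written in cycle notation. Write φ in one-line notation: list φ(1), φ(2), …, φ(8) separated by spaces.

7 4 1 5 3 2 6 8

Image by image: 1↦7, 2↦4, 3↦1, 4↦5, 5↦3, 6↦2, 7↦6, 8↦8.
So the one-line form is 7 4 1 5 3 2 6 8.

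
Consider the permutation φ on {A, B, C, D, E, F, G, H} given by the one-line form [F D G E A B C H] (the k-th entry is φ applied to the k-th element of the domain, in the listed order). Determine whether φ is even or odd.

odd

In disjoint-cycle form the cycle lengths are 5, 2, 1.
A cycle is odd iff its length is even; φ has 1 even-length cycle, so sgn(φ) = (−1)^1 and φ is odd.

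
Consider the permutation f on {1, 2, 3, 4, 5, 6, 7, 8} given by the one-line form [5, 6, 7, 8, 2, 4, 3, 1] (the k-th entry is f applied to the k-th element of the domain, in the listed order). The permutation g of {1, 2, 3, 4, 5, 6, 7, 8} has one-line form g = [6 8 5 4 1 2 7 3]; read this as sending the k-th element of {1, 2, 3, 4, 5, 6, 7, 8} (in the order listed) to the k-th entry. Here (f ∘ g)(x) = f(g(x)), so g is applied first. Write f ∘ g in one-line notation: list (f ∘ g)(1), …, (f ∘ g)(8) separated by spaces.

4 1 2 8 5 6 3 7

(f ∘ g)(x) = f(g(x)). Computing each image: f(g(1)) = f(6) = 4, f(g(2)) = f(8) = 1, f(g(3)) = f(5) = 2, f(g(4)) = f(4) = 8, f(g(5)) = f(1) = 5, f(g(6)) = f(2) = 6, f(g(7)) = f(7) = 3, f(g(8)) = f(3) = 7.
Hence f ∘ g = [4 1 2 8 5 6 3 7].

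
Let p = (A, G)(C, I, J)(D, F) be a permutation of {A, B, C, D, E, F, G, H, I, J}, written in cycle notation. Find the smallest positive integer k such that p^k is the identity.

6

The disjoint cycles have lengths 3, 2, 2, 1, 1, 1.
Since disjoint cycles commute, ord(p) = lcm(3, 2, 2) = 6.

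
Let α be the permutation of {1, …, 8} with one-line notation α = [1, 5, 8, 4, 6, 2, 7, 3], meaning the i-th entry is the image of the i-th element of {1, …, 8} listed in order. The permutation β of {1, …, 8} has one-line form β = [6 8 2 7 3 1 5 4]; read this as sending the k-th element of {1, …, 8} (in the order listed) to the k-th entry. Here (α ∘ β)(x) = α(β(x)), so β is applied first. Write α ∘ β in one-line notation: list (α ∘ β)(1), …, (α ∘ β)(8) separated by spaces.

2 3 5 7 8 1 6 4

(α ∘ β)(x) = α(β(x)). Computing each image: α(β(1)) = α(6) = 2, α(β(2)) = α(8) = 3, α(β(3)) = α(2) = 5, α(β(4)) = α(7) = 7, α(β(5)) = α(3) = 8, α(β(6)) = α(1) = 1, α(β(7)) = α(5) = 6, α(β(8)) = α(4) = 4.
Hence α ∘ β = [2 3 5 7 8 1 6 4].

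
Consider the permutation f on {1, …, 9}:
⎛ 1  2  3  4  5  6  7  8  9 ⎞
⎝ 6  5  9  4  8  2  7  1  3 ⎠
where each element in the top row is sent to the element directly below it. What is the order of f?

10

The disjoint-cycle form of f has cycle lengths 5, 2, 1, 1.
Since disjoint cycles commute, ord(f) = lcm(5, 2) = 10.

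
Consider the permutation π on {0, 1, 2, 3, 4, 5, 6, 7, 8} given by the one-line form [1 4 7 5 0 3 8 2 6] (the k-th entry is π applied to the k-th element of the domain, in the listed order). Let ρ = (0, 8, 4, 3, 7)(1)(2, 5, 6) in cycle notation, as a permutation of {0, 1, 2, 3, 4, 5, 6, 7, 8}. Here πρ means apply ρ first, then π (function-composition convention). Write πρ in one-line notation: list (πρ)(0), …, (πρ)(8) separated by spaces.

6 4 3 2 5 8 7 1 0

(πρ)(x) = π(ρ(x)). Computing each image: π(ρ(0)) = π(8) = 6, π(ρ(1)) = π(1) = 4, π(ρ(2)) = π(5) = 3, π(ρ(3)) = π(7) = 2, π(ρ(4)) = π(3) = 5, π(ρ(5)) = π(6) = 8, π(ρ(6)) = π(2) = 7, π(ρ(7)) = π(0) = 1, π(ρ(8)) = π(4) = 0.
Hence πρ = [6 4 3 2 5 8 7 1 0].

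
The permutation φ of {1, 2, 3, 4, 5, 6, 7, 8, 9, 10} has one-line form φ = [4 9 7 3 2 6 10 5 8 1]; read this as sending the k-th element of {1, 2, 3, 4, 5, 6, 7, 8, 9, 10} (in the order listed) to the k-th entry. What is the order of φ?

20

Writing φ as disjoint cycles, the cycle lengths are 5, 4, 1.
The order of φ is the least common multiple of its cycle lengths: lcm(5, 4) = 20.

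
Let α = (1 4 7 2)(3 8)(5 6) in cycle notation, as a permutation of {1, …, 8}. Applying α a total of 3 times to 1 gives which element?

2

1 lies in the 4-cycle (1 4 7 2).
Stepping 3 places around the cycle: 1 → 4 → 7 → 2.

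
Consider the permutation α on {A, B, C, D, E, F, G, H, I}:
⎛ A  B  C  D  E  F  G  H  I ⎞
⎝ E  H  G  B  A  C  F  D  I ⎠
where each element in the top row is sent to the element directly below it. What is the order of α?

6

Decomposing into disjoint cycles gives cycle lengths 3, 3, 2, 1.
Since disjoint cycles commute, ord(α) = lcm(3, 3, 2) = 6.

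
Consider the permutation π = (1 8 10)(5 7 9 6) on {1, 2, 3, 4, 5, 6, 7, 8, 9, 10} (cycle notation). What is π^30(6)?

7

6 lies in the 4-cycle (5 7 9 6).
Since the cycle has length 4, π^30 acts on it the same as π^2 (30 mod 4 = 2).
Stepping 2 places around the cycle: 6 → 5 → 7.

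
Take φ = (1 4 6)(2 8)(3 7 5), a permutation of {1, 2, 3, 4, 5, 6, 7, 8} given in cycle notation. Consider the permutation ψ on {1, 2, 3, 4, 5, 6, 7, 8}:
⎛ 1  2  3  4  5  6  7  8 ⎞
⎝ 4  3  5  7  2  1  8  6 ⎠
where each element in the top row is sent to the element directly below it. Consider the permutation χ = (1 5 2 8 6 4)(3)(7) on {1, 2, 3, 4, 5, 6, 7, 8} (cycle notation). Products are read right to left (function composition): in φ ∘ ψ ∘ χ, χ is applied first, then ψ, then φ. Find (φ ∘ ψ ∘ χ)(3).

Chase 3: χ(3) = 3; ψ(3) = 5; φ(5) = 3. Hence (φ ∘ ψ ∘ χ)(3) = 3.

3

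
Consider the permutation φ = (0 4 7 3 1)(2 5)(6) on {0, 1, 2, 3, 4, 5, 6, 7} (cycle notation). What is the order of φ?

The disjoint cycles have lengths 5, 2, 1.
The order is lcm(5, 2) = 10.

10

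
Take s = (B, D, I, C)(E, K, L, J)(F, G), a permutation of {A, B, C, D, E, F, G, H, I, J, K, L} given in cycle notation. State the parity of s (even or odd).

odd

The cycle lengths are 4, 4, 2, 1, 1.
A cycle is odd iff its length is even; s has 3 even-length cycles, so sgn(s) = (−1)^3 and s is odd.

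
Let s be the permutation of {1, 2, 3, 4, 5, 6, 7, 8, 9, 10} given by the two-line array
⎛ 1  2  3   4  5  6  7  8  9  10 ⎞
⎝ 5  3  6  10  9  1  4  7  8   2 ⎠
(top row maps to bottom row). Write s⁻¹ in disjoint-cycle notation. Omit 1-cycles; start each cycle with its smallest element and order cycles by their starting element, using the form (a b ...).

First write s in disjoint cycles: (1 5 9 8 7 4 10 2 3 6).
Reversing each cycle (and rotating so the smallest element leads) gives s⁻¹ = (1 6 3 2 10 4 7 8 9 5).

(1 6 3 2 10 4 7 8 9 5)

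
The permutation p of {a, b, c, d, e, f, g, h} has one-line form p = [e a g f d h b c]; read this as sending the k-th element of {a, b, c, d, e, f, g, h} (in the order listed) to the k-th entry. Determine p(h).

h is element number 8 of the domain, and entry number 8 of the one-line form is c, so p(h) = c.

c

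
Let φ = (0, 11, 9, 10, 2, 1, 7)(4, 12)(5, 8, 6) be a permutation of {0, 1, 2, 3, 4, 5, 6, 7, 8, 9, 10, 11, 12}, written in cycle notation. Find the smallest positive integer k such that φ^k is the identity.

The disjoint cycles have lengths 7, 3, 2, 1.
The order is lcm(7, 3, 2) = 42.

42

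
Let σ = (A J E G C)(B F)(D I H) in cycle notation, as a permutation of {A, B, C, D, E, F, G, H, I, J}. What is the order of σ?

The cycle type of σ is (5, 3, 2).
The order is lcm(5, 3, 2) = 30.

30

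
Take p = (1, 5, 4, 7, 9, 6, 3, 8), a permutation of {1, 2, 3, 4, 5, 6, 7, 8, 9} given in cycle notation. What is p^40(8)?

8

8 lies in the 8-cycle (1, 5, 4, 7, 9, 6, 3, 8).
On an 8-cycle, p^8 is the identity, so p^40 = p^0 there (40 ≡ 0 mod 8).
So p^40(8) = 8.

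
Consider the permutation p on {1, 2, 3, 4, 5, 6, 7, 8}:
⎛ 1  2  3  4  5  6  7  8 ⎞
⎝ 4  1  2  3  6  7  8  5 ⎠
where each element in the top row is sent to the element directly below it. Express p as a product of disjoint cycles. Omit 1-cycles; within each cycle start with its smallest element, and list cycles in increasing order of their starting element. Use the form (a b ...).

(1 4 3 2)(5 6 7 8)

Iterating p from 1 gives 1 → 4 → 3 → 2 → 1; that is the 4-cycle (1 4 3 2).
Repeating from the next unused element and collecting all non-trivial cycles gives (1 4 3 2)(5 6 7 8).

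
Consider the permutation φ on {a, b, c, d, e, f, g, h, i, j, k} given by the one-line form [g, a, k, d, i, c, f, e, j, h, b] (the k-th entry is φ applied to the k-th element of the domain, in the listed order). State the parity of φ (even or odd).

In disjoint-cycle form the cycle lengths are 6, 4, 1.
A cycle of length ℓ contributes ℓ−1 transpositions, so φ is a product of 5 + 3 = 8 transpositions — even.

even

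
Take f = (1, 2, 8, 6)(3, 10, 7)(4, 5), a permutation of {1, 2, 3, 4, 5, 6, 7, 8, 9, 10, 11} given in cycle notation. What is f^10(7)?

7 lies in the 3-cycle (3, 10, 7).
Powers repeat with period 3 on this cycle, and 10 mod 3 = 1, so f^10(7) = f^1(7).
Advancing 1 step from 7: 7 → 3.

3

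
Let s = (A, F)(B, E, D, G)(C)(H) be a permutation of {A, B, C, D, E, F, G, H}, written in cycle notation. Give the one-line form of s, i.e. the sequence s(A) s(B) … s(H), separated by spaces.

F E C G D A B H

Reading each image from the cycles: A↦F, B↦E, C↦C, D↦G, E↦D, F↦A, G↦B, H↦H.
Listing these in domain order gives F E C G D A B H.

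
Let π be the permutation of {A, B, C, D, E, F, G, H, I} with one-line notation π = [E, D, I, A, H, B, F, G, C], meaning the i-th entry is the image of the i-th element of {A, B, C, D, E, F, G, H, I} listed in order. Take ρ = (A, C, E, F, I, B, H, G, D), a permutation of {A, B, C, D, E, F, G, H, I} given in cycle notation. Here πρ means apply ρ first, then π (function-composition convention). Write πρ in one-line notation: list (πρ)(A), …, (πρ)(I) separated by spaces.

I G H E B C A F D

(πρ)(x) = π(ρ(x)). Computing each image: π(ρ(A)) = π(C) = I, π(ρ(B)) = π(H) = G, π(ρ(C)) = π(E) = H, π(ρ(D)) = π(A) = E, π(ρ(E)) = π(F) = B, π(ρ(F)) = π(I) = C, π(ρ(G)) = π(D) = A, π(ρ(H)) = π(G) = F, π(ρ(I)) = π(B) = D.
Hence πρ = [I G H E B C A F D].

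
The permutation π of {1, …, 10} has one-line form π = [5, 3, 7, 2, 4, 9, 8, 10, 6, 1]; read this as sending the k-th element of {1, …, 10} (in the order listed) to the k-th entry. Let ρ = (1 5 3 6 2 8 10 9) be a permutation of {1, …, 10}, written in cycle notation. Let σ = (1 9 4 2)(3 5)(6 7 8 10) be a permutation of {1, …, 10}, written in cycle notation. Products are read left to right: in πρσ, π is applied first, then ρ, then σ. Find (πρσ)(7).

Chase 7: π(7) = 8; ρ(8) = 10; σ(10) = 6. Hence (πρσ)(7) = 6.

6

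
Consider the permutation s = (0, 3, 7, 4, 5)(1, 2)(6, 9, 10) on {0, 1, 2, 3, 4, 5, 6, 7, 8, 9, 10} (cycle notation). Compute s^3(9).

9

9 lies in the 3-cycle (6, 9, 10).
Powers repeat with period 3 on this cycle, and 3 mod 3 = 0, so s^3(9) = s^0(9).
So s^3(9) = 9.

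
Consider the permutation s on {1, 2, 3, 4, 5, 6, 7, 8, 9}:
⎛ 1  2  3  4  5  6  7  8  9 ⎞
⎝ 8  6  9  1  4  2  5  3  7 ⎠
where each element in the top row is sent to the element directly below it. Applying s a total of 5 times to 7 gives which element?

3

Tracing 7 → 5 → … returns to 7 after 7 steps, so 7 lies in a 7-cycle (1 8 3 9 7 5 4).
Stepping 5 places around the cycle: 7 → 5 → 4 → 1 → 8 → 3.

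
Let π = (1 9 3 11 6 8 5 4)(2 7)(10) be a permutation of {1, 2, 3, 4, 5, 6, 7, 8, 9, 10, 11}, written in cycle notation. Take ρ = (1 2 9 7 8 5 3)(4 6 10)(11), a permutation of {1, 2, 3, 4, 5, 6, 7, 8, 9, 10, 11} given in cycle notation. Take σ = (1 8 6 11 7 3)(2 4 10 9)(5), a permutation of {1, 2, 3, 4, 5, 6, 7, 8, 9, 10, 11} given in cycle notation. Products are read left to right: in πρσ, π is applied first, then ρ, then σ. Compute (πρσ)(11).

9

Apply the permutations in order: π(11) = 6, then ρ(6) = 10, then σ(10) = 9. So (πρσ)(11) = 9.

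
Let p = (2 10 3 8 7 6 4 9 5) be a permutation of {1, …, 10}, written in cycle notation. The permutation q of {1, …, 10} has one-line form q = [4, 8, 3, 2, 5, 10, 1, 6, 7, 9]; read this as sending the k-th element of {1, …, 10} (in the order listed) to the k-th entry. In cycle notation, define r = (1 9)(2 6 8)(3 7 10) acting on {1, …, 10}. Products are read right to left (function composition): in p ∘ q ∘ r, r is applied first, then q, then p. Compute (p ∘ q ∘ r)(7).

Chase 7: r(7) = 10; q(10) = 9; p(9) = 5. Hence (p ∘ q ∘ r)(7) = 5.

5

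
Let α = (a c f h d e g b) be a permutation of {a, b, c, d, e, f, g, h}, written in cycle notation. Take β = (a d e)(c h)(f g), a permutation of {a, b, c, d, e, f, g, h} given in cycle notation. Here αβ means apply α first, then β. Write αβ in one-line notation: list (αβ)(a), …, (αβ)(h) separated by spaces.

h d g a f c b e

Chase each element through α then β: a → c → h; b → a → d; c → f → g; d → e → a; e → g → f; f → h → c; g → b → b; h → d → e.
Collecting the images, αβ = [h d g a f c b e].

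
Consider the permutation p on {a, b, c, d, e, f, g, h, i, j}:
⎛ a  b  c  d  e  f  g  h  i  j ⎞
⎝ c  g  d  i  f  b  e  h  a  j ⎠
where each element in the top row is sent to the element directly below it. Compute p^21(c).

Tracing c → d → … returns to c after 4 steps, so c lies in a 4-cycle (a, c, d, i).
Since the cycle has length 4, p^21 acts on it the same as p^1 (21 mod 4 = 1).
Advancing 1 step from c: c → d.

d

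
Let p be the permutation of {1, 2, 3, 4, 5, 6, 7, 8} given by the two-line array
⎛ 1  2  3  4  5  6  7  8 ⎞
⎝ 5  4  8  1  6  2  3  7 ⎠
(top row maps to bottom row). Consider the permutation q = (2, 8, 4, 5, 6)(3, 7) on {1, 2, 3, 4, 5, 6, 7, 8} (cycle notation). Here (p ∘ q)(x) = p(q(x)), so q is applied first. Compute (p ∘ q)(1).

5

q(1) = 1, then p(1) = 5; composing gives (p ∘ q)(1) = 5.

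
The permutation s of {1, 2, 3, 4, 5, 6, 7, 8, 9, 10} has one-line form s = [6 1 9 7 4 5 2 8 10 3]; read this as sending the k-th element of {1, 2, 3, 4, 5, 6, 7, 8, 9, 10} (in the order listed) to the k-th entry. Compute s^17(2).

Tracing 2 → 1 → … returns to 2 after 6 steps, so 2 lies in a 6-cycle (1, 6, 5, 4, 7, 2).
Powers repeat with period 6 on this cycle, and 17 mod 6 = 5, so s^17(2) = s^5(2).
Stepping 5 places around the cycle: 2 → 1 → 6 → 5 → 4 → 7.

7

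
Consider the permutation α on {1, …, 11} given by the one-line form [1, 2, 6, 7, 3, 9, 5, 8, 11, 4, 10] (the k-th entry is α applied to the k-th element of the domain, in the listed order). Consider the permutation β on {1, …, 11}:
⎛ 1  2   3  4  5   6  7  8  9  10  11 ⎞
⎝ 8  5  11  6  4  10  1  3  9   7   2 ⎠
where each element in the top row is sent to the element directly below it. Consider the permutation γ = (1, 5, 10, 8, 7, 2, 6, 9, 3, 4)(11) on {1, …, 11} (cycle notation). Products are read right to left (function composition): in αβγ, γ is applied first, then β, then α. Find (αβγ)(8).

Chase 8: γ(8) = 7; β(7) = 1; α(1) = 1. Hence (αβγ)(8) = 1.

1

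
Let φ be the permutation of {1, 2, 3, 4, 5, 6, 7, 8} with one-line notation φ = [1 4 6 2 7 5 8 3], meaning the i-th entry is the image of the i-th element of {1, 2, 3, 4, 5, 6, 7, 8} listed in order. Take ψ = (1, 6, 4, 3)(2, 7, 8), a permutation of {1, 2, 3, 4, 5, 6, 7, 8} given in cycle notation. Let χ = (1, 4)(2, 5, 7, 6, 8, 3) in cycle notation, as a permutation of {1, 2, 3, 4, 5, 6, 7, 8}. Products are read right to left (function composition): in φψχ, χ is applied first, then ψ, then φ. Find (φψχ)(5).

3

Chase 5: χ(5) = 7; ψ(7) = 8; φ(8) = 3. Hence (φψχ)(5) = 3.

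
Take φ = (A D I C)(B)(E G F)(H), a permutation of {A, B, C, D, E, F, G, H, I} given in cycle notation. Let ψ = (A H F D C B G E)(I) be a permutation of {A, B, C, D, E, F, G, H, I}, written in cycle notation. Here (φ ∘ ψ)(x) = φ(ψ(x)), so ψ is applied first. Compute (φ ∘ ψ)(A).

H

First apply ψ: ψ(A) = H, then φ(H) = H. Thus (φ ∘ ψ)(A) = H.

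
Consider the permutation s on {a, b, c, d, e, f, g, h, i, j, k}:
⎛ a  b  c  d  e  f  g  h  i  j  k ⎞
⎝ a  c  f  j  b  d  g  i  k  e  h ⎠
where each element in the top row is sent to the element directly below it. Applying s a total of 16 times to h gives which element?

i

Tracing h → i → … returns to h after 3 steps, so h lies in a 3-cycle (h i k).
Powers repeat with period 3 on this cycle, and 16 mod 3 = 1, so s^16(h) = s^1(h).
Advancing 1 step from h: h → i.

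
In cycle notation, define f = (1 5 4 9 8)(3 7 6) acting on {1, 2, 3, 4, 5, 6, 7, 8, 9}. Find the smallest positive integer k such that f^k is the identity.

15

The disjoint cycles have lengths 5, 3, 1.
The order of f is the least common multiple of its cycle lengths: lcm(5, 3) = 15.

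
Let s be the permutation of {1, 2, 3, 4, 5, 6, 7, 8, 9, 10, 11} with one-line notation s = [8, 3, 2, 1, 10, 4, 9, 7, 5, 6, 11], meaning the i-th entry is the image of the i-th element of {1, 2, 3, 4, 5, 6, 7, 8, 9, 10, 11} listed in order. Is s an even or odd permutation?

In disjoint-cycle form the cycle lengths are 8, 2, 1.
A cycle of length ℓ contributes ℓ−1 transpositions, so s is a product of 7 + 1 = 8 transpositions — even.

even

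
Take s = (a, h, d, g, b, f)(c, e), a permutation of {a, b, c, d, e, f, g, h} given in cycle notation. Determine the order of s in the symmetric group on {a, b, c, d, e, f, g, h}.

6

The disjoint cycles have lengths 6, 2.
The order is lcm(6, 2) = 6.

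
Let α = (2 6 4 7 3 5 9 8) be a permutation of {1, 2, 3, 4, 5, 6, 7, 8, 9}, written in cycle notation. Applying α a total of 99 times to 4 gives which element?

5

4 lies in the 8-cycle (2 6 4 7 3 5 9 8).
On an 8-cycle, α^8 is the identity, so α^99 = α^3 there (99 ≡ 3 mod 8).
Stepping 3 places around the cycle: 4 → 7 → 3 → 5.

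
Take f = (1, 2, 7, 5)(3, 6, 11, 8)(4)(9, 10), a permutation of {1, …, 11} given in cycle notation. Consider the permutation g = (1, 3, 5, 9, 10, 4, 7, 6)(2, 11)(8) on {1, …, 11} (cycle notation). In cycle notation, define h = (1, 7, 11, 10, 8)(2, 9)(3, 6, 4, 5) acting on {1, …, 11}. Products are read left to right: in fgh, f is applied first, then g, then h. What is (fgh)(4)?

11

Apply the permutations in order: f(4) = 4, then g(4) = 7, then h(7) = 11. So (fgh)(4) = 11.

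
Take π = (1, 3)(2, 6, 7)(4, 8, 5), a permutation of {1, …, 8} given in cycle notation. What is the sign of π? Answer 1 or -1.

-1

The cycle lengths are 3, 3, 2.
A cycle is odd iff its length is even; π has 1 even-length cycle, so sgn(π) = (−1)^1 and π is odd.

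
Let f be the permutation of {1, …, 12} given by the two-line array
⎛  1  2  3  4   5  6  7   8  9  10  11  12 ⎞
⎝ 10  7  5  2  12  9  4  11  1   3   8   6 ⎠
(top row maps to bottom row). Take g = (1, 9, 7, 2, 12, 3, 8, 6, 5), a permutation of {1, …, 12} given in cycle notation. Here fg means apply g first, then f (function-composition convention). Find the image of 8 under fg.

g(8) = 6, then f(6) = 9; composing gives (fg)(8) = 9.

9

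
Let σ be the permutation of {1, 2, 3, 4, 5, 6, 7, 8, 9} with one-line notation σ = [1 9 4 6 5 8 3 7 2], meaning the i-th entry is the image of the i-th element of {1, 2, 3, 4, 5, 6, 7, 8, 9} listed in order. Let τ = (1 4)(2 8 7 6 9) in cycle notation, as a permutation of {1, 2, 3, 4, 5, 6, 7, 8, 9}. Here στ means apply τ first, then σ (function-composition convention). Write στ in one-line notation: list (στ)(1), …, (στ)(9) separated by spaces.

(στ)(x) = σ(τ(x)). Computing each image: σ(τ(1)) = σ(4) = 6, σ(τ(2)) = σ(8) = 7, σ(τ(3)) = σ(3) = 4, σ(τ(4)) = σ(1) = 1, σ(τ(5)) = σ(5) = 5, σ(τ(6)) = σ(9) = 2, σ(τ(7)) = σ(6) = 8, σ(τ(8)) = σ(7) = 3, σ(τ(9)) = σ(2) = 9.
Hence στ = [6 7 4 1 5 2 8 3 9].

6 7 4 1 5 2 8 3 9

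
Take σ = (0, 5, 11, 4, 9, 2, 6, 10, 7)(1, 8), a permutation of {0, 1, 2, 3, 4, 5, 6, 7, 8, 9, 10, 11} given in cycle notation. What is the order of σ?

18

The disjoint cycles have lengths 9, 2, 1.
Since disjoint cycles commute, ord(σ) = lcm(9, 2) = 18.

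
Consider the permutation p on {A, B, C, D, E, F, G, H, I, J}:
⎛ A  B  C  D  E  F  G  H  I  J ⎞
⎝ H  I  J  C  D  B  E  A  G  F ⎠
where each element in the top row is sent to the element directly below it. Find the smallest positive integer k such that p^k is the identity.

8

The disjoint-cycle form of p has cycle lengths 8, 2.
The order of p is the least common multiple of its cycle lengths: lcm(8, 2) = 8.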